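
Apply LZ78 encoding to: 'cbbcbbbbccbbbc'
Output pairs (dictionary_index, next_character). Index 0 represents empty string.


LZ78 encoding steps:
Dictionary: {0: ''}
Step 1: w='' (idx 0), next='c' -> output (0, 'c'), add 'c' as idx 1
Step 2: w='' (idx 0), next='b' -> output (0, 'b'), add 'b' as idx 2
Step 3: w='b' (idx 2), next='c' -> output (2, 'c'), add 'bc' as idx 3
Step 4: w='b' (idx 2), next='b' -> output (2, 'b'), add 'bb' as idx 4
Step 5: w='bb' (idx 4), next='c' -> output (4, 'c'), add 'bbc' as idx 5
Step 6: w='c' (idx 1), next='b' -> output (1, 'b'), add 'cb' as idx 6
Step 7: w='bbc' (idx 5), end of input -> output (5, '')


Encoded: [(0, 'c'), (0, 'b'), (2, 'c'), (2, 'b'), (4, 'c'), (1, 'b'), (5, '')]


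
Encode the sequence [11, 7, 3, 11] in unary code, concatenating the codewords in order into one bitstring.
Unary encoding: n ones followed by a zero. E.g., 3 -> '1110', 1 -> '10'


Encode each number as n ones followed by a terminating 0:
  11 -> 111111111110 (12 bits)
  7 -> 11111110 (8 bits)
  3 -> 1110 (4 bits)
  11 -> 111111111110 (12 bits)
Total length = 12 + 8 + 4 + 12 = 36 bits.

Unary([11, 7, 3, 11]) = 111111111110111111101110111111111110 (36 bits)


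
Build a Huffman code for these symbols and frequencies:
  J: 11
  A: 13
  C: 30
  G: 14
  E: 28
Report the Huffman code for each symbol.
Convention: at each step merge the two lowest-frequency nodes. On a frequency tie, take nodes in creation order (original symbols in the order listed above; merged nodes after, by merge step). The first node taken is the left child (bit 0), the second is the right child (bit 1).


Huffman tree construction:
Step 1: Merge J(11) + A(13) = 24
Step 2: Merge G(14) + (J+A)(24) = 38
Step 3: Merge E(28) + C(30) = 58
Step 4: Merge (G+(J+A))(38) + (E+C)(58) = 96
Read each symbol's code off the tree from the root (left child = 0, right child = 1).

Codes:
  J: 010 (length 3)
  A: 011 (length 3)
  C: 11 (length 2)
  G: 00 (length 2)
  E: 10 (length 2)
Average code length: 216/96 = 2.2500 bits/symbol


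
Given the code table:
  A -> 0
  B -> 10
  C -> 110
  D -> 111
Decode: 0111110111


Decoding:
0 -> A
111 -> D
110 -> C
111 -> D


Result: ADCD


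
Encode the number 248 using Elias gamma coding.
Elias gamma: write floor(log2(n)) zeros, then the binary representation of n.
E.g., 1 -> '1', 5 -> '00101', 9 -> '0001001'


num_bits = floor(log2(248)) + 1 = 8
leading_zeros = num_bits - 1 = 7
binary(248) = 11111000

Elias gamma(248) = '0000000' + '11111000' = 000000011111000 (15 bits)


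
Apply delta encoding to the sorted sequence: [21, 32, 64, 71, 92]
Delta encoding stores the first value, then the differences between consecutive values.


First value: 21
Deltas:
  32 - 21 = 11
  64 - 32 = 32
  71 - 64 = 7
  92 - 71 = 21


Delta encoded: [21, 11, 32, 7, 21]


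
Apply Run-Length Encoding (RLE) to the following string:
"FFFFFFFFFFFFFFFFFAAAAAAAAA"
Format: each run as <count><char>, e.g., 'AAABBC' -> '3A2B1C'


Scanning runs left to right:
  i=0: run of 'F' x 17 -> '17F'
  i=17: run of 'A' x 9 -> '9A'

RLE = 17F9A


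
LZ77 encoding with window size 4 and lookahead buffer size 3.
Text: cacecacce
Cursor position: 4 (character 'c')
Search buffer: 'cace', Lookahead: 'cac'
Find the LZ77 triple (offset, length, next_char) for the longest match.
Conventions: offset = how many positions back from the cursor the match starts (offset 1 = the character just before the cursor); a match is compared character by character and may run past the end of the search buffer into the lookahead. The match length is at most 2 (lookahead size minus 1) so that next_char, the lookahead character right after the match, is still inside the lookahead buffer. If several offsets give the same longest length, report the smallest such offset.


Try each offset into the search buffer:
  offset=1 (pos 3, char 'e'): match length 0
  offset=2 (pos 2, char 'c'): match length 1
  offset=3 (pos 1, char 'a'): match length 0
  offset=4 (pos 0, char 'c'): match length 2
Longest match has length 2 at offset 4.
next_char = character at position 4 + 2 = 6 -> 'c'

Best match: offset=4, length=2 (matching 'ca' starting at position 0)
LZ77 triple: (4, 2, 'c')


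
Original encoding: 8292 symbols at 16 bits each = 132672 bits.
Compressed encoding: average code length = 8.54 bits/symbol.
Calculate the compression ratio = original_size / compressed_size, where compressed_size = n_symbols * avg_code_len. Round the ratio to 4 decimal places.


original_size = n_symbols * orig_bits = 8292 * 16 = 132672 bits
compressed_size = n_symbols * avg_code_len = 8292 * 8.54 = 70813.68 bits
ratio = original_size / compressed_size = 132672 / 70813.68 = 1.8735

Compression ratio = 1.8735


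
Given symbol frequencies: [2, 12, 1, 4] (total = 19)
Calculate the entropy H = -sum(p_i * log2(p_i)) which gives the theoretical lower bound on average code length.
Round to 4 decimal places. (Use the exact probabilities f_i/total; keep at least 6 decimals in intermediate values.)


Per-symbol terms -p_i * log2(p_i) with p_i = f_i/19:
  p = 2/19 = 0.105263: log2(p) = -3.247928, -p*log2(p) = 0.341887
  p = 12/19 = 0.631579: log2(p) = -0.662965, -p*log2(p) = 0.418715
  p = 1/19 = 0.052632: log2(p) = -4.247928, -p*log2(p) = 0.223575
  p = 4/19 = 0.210526: log2(p) = -2.247928, -p*log2(p) = 0.473248
H = 0.341887 + 0.418715 + 0.223575 + 0.473248 = 1.457425

H = 1.4574 bits/symbol


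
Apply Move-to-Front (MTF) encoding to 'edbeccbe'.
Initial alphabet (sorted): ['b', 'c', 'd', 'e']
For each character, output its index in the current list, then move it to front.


MTF encoding:
'e': index 3 in ['b', 'c', 'd', 'e'] -> ['e', 'b', 'c', 'd']
'd': index 3 in ['e', 'b', 'c', 'd'] -> ['d', 'e', 'b', 'c']
'b': index 2 in ['d', 'e', 'b', 'c'] -> ['b', 'd', 'e', 'c']
'e': index 2 in ['b', 'd', 'e', 'c'] -> ['e', 'b', 'd', 'c']
'c': index 3 in ['e', 'b', 'd', 'c'] -> ['c', 'e', 'b', 'd']
'c': index 0 in ['c', 'e', 'b', 'd'] -> ['c', 'e', 'b', 'd']
'b': index 2 in ['c', 'e', 'b', 'd'] -> ['b', 'c', 'e', 'd']
'e': index 2 in ['b', 'c', 'e', 'd'] -> ['e', 'b', 'c', 'd']


Output: [3, 3, 2, 2, 3, 0, 2, 2]


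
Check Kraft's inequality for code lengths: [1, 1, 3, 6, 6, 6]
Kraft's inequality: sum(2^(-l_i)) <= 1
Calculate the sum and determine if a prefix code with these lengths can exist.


Sum = 2^(-1) + 2^(-1) + 2^(-3) + 2^(-6) + 2^(-6) + 2^(-6)
    = 0.5 + 0.5 + 0.125 + 0.015625 + 0.015625 + 0.015625
    = 75/64 = 1.171875
Since 1.171875 > 1, Kraft's inequality is NOT satisfied.
A prefix code with these lengths CANNOT exist.

Kraft sum = 1.171875. Not satisfied.


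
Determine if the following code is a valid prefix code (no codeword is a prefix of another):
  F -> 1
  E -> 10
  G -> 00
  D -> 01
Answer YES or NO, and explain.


Checking each pair (does one codeword prefix another?):
  F='1' vs E='10': prefix -- VIOLATION

NO -- this is NOT a valid prefix code. F (1) is a prefix of E (10).


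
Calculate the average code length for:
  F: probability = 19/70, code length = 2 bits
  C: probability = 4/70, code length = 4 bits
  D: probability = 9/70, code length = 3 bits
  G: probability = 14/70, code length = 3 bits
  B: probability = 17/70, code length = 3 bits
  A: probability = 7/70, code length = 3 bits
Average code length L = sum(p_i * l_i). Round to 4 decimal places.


Weighted contributions p_i * l_i:
  F: (19/70) * 2 = 38/70
  C: (4/70) * 4 = 16/70
  D: (9/70) * 3 = 27/70
  G: (14/70) * 3 = 42/70
  B: (17/70) * 3 = 51/70
  A: (7/70) * 3 = 21/70
Sum = (38 + 16 + 27 + 42 + 51 + 21)/70 = 195/70

L = 195/70 = 2.7857 bits/symbol


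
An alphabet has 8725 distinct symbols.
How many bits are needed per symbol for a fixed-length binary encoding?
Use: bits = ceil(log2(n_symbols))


log2(8725) = 13.0909
Bracket: 2^13 = 8192 < 8725 <= 2^14 = 16384
So ceil(log2(8725)) = 14

bits = ceil(log2(8725)) = ceil(13.0909) = 14 bits


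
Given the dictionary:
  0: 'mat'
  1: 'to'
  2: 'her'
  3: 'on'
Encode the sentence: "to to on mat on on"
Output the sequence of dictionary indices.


Look up each word in the dictionary:
  'to' -> 1
  'to' -> 1
  'on' -> 3
  'mat' -> 0
  'on' -> 3
  'on' -> 3

Encoded: [1, 1, 3, 0, 3, 3]


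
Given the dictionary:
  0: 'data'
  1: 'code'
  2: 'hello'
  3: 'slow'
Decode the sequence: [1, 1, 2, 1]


Look up each index in the dictionary:
  1 -> 'code'
  1 -> 'code'
  2 -> 'hello'
  1 -> 'code'

Decoded: "code code hello code"


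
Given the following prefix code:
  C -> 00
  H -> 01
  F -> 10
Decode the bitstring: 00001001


Decoding step by step:
Bits 00 -> C
Bits 00 -> C
Bits 10 -> F
Bits 01 -> H


Decoded message: CCFH


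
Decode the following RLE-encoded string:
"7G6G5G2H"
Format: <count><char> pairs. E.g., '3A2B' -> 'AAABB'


Expanding each <count><char> pair:
  7G -> 'GGGGGGG'
  6G -> 'GGGGGG'
  5G -> 'GGGGG'
  2H -> 'HH'

Decoded = GGGGGGGGGGGGGGGGGGHH


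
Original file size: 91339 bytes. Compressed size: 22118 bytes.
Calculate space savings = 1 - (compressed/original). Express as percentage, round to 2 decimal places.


ratio = compressed/original = 22118/91339 = 0.242153
savings = 1 - ratio = 1 - 0.242153 = 0.757847
as a percentage: 0.757847 * 100 = 75.78%

Space savings = 1 - 22118/91339 = 75.78%


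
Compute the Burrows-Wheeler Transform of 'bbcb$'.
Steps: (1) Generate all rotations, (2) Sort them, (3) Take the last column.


Rotations (sorted):
  0: $bbcb -> last char: b
  1: b$bbc -> last char: c
  2: bbcb$ -> last char: $
  3: bcb$b -> last char: b
  4: cb$bb -> last char: b


BWT = bc$bb


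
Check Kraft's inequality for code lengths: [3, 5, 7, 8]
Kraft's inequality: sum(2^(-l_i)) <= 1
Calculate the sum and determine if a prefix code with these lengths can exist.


Sum = 2^(-3) + 2^(-5) + 2^(-7) + 2^(-8)
    = 0.125 + 0.03125 + 0.0078125 + 0.00390625
    = 43/256 = 0.16796875
Since 0.16796875 <= 1, Kraft's inequality IS satisfied.
A prefix code with these lengths CAN exist.

Kraft sum = 0.16796875. Satisfied.


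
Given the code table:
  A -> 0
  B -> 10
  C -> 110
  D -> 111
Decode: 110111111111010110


Decoding:
110 -> C
111 -> D
111 -> D
111 -> D
0 -> A
10 -> B
110 -> C


Result: CDDDABC


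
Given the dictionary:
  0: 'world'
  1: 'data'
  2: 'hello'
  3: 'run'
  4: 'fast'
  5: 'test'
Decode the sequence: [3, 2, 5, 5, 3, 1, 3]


Look up each index in the dictionary:
  3 -> 'run'
  2 -> 'hello'
  5 -> 'test'
  5 -> 'test'
  3 -> 'run'
  1 -> 'data'
  3 -> 'run'

Decoded: "run hello test test run data run"


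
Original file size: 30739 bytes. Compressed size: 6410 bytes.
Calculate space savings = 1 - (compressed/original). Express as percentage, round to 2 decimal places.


ratio = compressed/original = 6410/30739 = 0.20853
savings = 1 - ratio = 1 - 0.20853 = 0.79147
as a percentage: 0.79147 * 100 = 79.15%

Space savings = 1 - 6410/30739 = 79.15%


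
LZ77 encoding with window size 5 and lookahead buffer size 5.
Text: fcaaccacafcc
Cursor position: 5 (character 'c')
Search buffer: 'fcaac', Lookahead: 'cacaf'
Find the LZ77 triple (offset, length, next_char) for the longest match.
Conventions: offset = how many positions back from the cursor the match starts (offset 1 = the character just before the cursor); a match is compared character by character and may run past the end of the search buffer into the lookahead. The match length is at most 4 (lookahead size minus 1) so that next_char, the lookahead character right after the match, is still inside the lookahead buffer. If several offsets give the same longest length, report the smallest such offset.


Try each offset into the search buffer:
  offset=1 (pos 4, char 'c'): match length 1
  offset=2 (pos 3, char 'a'): match length 0
  offset=3 (pos 2, char 'a'): match length 0
  offset=4 (pos 1, char 'c'): match length 2
  offset=5 (pos 0, char 'f'): match length 0
Longest match has length 2 at offset 4.
next_char = character at position 5 + 2 = 7 -> 'c'

Best match: offset=4, length=2 (matching 'ca' starting at position 1)
LZ77 triple: (4, 2, 'c')


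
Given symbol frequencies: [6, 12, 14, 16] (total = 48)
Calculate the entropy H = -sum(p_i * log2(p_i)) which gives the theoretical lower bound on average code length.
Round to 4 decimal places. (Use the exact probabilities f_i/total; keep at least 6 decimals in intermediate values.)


Per-symbol terms -p_i * log2(p_i) with p_i = f_i/48:
  p = 6/48 = 0.125000: log2(p) = -3.000000, -p*log2(p) = 0.375000
  p = 12/48 = 0.250000: log2(p) = -2.000000, -p*log2(p) = 0.500000
  p = 14/48 = 0.291667: log2(p) = -1.777608, -p*log2(p) = 0.518469
  p = 16/48 = 0.333333: log2(p) = -1.584963, -p*log2(p) = 0.528321
H = 0.375000 + 0.500000 + 0.518469 + 0.528321 = 1.921790

H = 1.9218 bits/symbol


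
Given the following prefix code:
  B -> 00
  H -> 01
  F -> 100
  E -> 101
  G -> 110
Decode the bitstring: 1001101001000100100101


Decoding step by step:
Bits 100 -> F
Bits 110 -> G
Bits 100 -> F
Bits 100 -> F
Bits 01 -> H
Bits 00 -> B
Bits 100 -> F
Bits 101 -> E


Decoded message: FGFFHBFE


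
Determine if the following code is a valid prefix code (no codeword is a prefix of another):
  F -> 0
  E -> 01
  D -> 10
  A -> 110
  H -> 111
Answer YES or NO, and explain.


Checking each pair (does one codeword prefix another?):
  F='0' vs E='01': prefix -- VIOLATION

NO -- this is NOT a valid prefix code. F (0) is a prefix of E (01).


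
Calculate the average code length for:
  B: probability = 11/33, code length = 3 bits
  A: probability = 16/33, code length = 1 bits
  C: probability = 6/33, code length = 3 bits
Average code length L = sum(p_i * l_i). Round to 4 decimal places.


Weighted contributions p_i * l_i:
  B: (11/33) * 3 = 33/33
  A: (16/33) * 1 = 16/33
  C: (6/33) * 3 = 18/33
Sum = (33 + 16 + 18)/33 = 67/33

L = 67/33 = 2.0303 bits/symbol


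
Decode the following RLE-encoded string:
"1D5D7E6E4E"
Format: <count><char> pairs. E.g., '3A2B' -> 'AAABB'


Expanding each <count><char> pair:
  1D -> 'D'
  5D -> 'DDDDD'
  7E -> 'EEEEEEE'
  6E -> 'EEEEEE'
  4E -> 'EEEE'

Decoded = DDDDDDEEEEEEEEEEEEEEEEE


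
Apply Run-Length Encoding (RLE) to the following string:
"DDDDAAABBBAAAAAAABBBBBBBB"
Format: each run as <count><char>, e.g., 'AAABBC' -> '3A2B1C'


Scanning runs left to right:
  i=0: run of 'D' x 4 -> '4D'
  i=4: run of 'A' x 3 -> '3A'
  i=7: run of 'B' x 3 -> '3B'
  i=10: run of 'A' x 7 -> '7A'
  i=17: run of 'B' x 8 -> '8B'

RLE = 4D3A3B7A8B


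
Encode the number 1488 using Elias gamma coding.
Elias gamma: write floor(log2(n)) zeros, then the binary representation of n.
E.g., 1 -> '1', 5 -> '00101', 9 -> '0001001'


num_bits = floor(log2(1488)) + 1 = 11
leading_zeros = num_bits - 1 = 10
binary(1488) = 10111010000

Elias gamma(1488) = '0000000000' + '10111010000' = 000000000010111010000 (21 bits)


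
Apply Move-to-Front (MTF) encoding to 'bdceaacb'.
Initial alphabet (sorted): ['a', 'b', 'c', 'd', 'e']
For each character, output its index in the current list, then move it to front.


MTF encoding:
'b': index 1 in ['a', 'b', 'c', 'd', 'e'] -> ['b', 'a', 'c', 'd', 'e']
'd': index 3 in ['b', 'a', 'c', 'd', 'e'] -> ['d', 'b', 'a', 'c', 'e']
'c': index 3 in ['d', 'b', 'a', 'c', 'e'] -> ['c', 'd', 'b', 'a', 'e']
'e': index 4 in ['c', 'd', 'b', 'a', 'e'] -> ['e', 'c', 'd', 'b', 'a']
'a': index 4 in ['e', 'c', 'd', 'b', 'a'] -> ['a', 'e', 'c', 'd', 'b']
'a': index 0 in ['a', 'e', 'c', 'd', 'b'] -> ['a', 'e', 'c', 'd', 'b']
'c': index 2 in ['a', 'e', 'c', 'd', 'b'] -> ['c', 'a', 'e', 'd', 'b']
'b': index 4 in ['c', 'a', 'e', 'd', 'b'] -> ['b', 'c', 'a', 'e', 'd']


Output: [1, 3, 3, 4, 4, 0, 2, 4]


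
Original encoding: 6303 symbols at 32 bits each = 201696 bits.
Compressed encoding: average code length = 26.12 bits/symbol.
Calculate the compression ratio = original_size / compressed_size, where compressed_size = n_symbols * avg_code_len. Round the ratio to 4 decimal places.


original_size = n_symbols * orig_bits = 6303 * 32 = 201696 bits
compressed_size = n_symbols * avg_code_len = 6303 * 26.12 = 164634.36 bits
ratio = original_size / compressed_size = 201696 / 164634.36 = 1.2251

Compression ratio = 1.2251


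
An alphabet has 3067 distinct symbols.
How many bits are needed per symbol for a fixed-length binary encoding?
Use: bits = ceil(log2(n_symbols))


log2(3067) = 11.5826
Bracket: 2^11 = 2048 < 3067 <= 2^12 = 4096
So ceil(log2(3067)) = 12

bits = ceil(log2(3067)) = ceil(11.5826) = 12 bits


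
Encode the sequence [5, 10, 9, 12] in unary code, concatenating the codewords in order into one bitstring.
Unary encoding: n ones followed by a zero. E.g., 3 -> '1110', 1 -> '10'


Encode each number as n ones followed by a terminating 0:
  5 -> 111110 (6 bits)
  10 -> 11111111110 (11 bits)
  9 -> 1111111110 (10 bits)
  12 -> 1111111111110 (13 bits)
Total length = 6 + 11 + 10 + 13 = 40 bits.

Unary([5, 10, 9, 12]) = 1111101111111111011111111101111111111110 (40 bits)


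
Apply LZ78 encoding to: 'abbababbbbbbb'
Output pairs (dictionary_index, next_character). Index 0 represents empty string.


LZ78 encoding steps:
Dictionary: {0: ''}
Step 1: w='' (idx 0), next='a' -> output (0, 'a'), add 'a' as idx 1
Step 2: w='' (idx 0), next='b' -> output (0, 'b'), add 'b' as idx 2
Step 3: w='b' (idx 2), next='a' -> output (2, 'a'), add 'ba' as idx 3
Step 4: w='ba' (idx 3), next='b' -> output (3, 'b'), add 'bab' as idx 4
Step 5: w='b' (idx 2), next='b' -> output (2, 'b'), add 'bb' as idx 5
Step 6: w='bb' (idx 5), next='b' -> output (5, 'b'), add 'bbb' as idx 6
Step 7: w='b' (idx 2), end of input -> output (2, '')


Encoded: [(0, 'a'), (0, 'b'), (2, 'a'), (3, 'b'), (2, 'b'), (5, 'b'), (2, '')]


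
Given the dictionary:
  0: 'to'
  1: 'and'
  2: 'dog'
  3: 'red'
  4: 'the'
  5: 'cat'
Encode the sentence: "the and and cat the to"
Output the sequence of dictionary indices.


Look up each word in the dictionary:
  'the' -> 4
  'and' -> 1
  'and' -> 1
  'cat' -> 5
  'the' -> 4
  'to' -> 0

Encoded: [4, 1, 1, 5, 4, 0]


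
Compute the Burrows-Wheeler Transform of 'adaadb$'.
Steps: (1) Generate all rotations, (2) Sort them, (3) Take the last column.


Rotations (sorted):
  0: $adaadb -> last char: b
  1: aadb$ad -> last char: d
  2: adaadb$ -> last char: $
  3: adb$ada -> last char: a
  4: b$adaad -> last char: d
  5: daadb$a -> last char: a
  6: db$adaa -> last char: a


BWT = bd$adaa


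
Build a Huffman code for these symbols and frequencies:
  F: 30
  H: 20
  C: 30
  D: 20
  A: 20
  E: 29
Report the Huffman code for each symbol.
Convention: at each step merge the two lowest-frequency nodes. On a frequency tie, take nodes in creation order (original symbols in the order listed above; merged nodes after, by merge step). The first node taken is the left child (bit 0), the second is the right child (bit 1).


Huffman tree construction:
Step 1: Merge H(20) + D(20) = 40
Step 2: Merge A(20) + E(29) = 49
Step 3: Merge F(30) + C(30) = 60
Step 4: Merge (H+D)(40) + (A+E)(49) = 89
Step 5: Merge (F+C)(60) + ((H+D)+(A+E))(89) = 149
Read each symbol's code off the tree from the root (left child = 0, right child = 1).

Codes:
  F: 00 (length 2)
  H: 100 (length 3)
  C: 01 (length 2)
  D: 101 (length 3)
  A: 110 (length 3)
  E: 111 (length 3)
Average code length: 387/149 = 2.5973 bits/symbol


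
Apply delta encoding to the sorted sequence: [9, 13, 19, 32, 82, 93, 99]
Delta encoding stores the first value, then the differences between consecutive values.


First value: 9
Deltas:
  13 - 9 = 4
  19 - 13 = 6
  32 - 19 = 13
  82 - 32 = 50
  93 - 82 = 11
  99 - 93 = 6


Delta encoded: [9, 4, 6, 13, 50, 11, 6]


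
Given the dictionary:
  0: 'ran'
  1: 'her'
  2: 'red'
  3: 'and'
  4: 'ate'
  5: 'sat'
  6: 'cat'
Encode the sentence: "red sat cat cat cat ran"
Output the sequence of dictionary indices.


Look up each word in the dictionary:
  'red' -> 2
  'sat' -> 5
  'cat' -> 6
  'cat' -> 6
  'cat' -> 6
  'ran' -> 0

Encoded: [2, 5, 6, 6, 6, 0]


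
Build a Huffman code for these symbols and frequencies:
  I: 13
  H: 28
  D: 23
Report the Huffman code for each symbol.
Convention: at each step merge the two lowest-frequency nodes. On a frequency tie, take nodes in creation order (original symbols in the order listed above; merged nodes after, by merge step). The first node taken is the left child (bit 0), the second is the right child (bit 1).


Huffman tree construction:
Step 1: Merge I(13) + D(23) = 36
Step 2: Merge H(28) + (I+D)(36) = 64
Read each symbol's code off the tree from the root (left child = 0, right child = 1).

Codes:
  I: 10 (length 2)
  H: 0 (length 1)
  D: 11 (length 2)
Average code length: 100/64 = 1.5625 bits/symbol


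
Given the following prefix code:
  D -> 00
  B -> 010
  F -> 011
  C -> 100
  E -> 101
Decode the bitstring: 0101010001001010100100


Decoding step by step:
Bits 010 -> B
Bits 101 -> E
Bits 00 -> D
Bits 010 -> B
Bits 010 -> B
Bits 101 -> E
Bits 00 -> D
Bits 100 -> C


Decoded message: BEDBBEDC


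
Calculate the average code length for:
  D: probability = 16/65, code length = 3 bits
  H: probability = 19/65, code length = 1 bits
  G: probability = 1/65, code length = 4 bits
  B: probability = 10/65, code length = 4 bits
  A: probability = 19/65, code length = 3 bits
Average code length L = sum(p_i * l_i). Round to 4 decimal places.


Weighted contributions p_i * l_i:
  D: (16/65) * 3 = 48/65
  H: (19/65) * 1 = 19/65
  G: (1/65) * 4 = 4/65
  B: (10/65) * 4 = 40/65
  A: (19/65) * 3 = 57/65
Sum = (48 + 19 + 4 + 40 + 57)/65 = 168/65

L = 168/65 = 2.5846 bits/symbol


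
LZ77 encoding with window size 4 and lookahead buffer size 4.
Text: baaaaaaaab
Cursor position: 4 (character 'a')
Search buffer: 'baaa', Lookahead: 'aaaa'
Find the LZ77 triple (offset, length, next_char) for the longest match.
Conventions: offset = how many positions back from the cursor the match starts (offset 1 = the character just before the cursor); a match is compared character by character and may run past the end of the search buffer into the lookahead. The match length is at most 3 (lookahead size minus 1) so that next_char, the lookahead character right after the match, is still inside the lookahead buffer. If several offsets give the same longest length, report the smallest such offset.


Try each offset into the search buffer:
  offset=1 (pos 3, char 'a'): match length 3
  offset=2 (pos 2, char 'a'): match length 3
  offset=3 (pos 1, char 'a'): match length 3
  offset=4 (pos 0, char 'b'): match length 0
Longest match has length 3, found at offsets 1, 2, 3; take the smallest, offset 1.
next_char = character at position 4 + 3 = 7 -> 'a'

Best match: offset=1, length=3 (matching 'aaa' starting at position 3)
LZ77 triple: (1, 3, 'a')


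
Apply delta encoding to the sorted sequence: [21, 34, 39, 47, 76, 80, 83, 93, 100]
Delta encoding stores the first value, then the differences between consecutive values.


First value: 21
Deltas:
  34 - 21 = 13
  39 - 34 = 5
  47 - 39 = 8
  76 - 47 = 29
  80 - 76 = 4
  83 - 80 = 3
  93 - 83 = 10
  100 - 93 = 7


Delta encoded: [21, 13, 5, 8, 29, 4, 3, 10, 7]


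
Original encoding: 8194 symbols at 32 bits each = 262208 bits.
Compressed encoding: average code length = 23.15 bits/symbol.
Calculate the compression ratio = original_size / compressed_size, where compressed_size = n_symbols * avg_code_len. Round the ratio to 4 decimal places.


original_size = n_symbols * orig_bits = 8194 * 32 = 262208 bits
compressed_size = n_symbols * avg_code_len = 8194 * 23.15 = 189691.1 bits
ratio = original_size / compressed_size = 262208 / 189691.1 = 1.3823

Compression ratio = 1.3823


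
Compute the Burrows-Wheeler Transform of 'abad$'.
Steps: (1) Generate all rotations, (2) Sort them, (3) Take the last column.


Rotations (sorted):
  0: $abad -> last char: d
  1: abad$ -> last char: $
  2: ad$ab -> last char: b
  3: bad$a -> last char: a
  4: d$aba -> last char: a


BWT = d$baa


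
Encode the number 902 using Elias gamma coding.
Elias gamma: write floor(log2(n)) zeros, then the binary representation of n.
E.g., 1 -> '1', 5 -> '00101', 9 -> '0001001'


num_bits = floor(log2(902)) + 1 = 10
leading_zeros = num_bits - 1 = 9
binary(902) = 1110000110

Elias gamma(902) = '000000000' + '1110000110' = 0000000001110000110 (19 bits)


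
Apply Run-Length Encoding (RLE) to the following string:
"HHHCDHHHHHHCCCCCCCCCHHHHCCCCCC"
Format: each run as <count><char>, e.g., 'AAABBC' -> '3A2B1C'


Scanning runs left to right:
  i=0: run of 'H' x 3 -> '3H'
  i=3: run of 'C' x 1 -> '1C'
  i=4: run of 'D' x 1 -> '1D'
  i=5: run of 'H' x 6 -> '6H'
  i=11: run of 'C' x 9 -> '9C'
  i=20: run of 'H' x 4 -> '4H'
  i=24: run of 'C' x 6 -> '6C'

RLE = 3H1C1D6H9C4H6C


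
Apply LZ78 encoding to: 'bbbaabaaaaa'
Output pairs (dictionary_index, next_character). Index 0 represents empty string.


LZ78 encoding steps:
Dictionary: {0: ''}
Step 1: w='' (idx 0), next='b' -> output (0, 'b'), add 'b' as idx 1
Step 2: w='b' (idx 1), next='b' -> output (1, 'b'), add 'bb' as idx 2
Step 3: w='' (idx 0), next='a' -> output (0, 'a'), add 'a' as idx 3
Step 4: w='a' (idx 3), next='b' -> output (3, 'b'), add 'ab' as idx 4
Step 5: w='a' (idx 3), next='a' -> output (3, 'a'), add 'aa' as idx 5
Step 6: w='aa' (idx 5), next='a' -> output (5, 'a'), add 'aaa' as idx 6


Encoded: [(0, 'b'), (1, 'b'), (0, 'a'), (3, 'b'), (3, 'a'), (5, 'a')]


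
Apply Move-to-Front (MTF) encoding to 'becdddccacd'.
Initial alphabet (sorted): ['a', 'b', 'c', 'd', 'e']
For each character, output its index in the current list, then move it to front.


MTF encoding:
'b': index 1 in ['a', 'b', 'c', 'd', 'e'] -> ['b', 'a', 'c', 'd', 'e']
'e': index 4 in ['b', 'a', 'c', 'd', 'e'] -> ['e', 'b', 'a', 'c', 'd']
'c': index 3 in ['e', 'b', 'a', 'c', 'd'] -> ['c', 'e', 'b', 'a', 'd']
'd': index 4 in ['c', 'e', 'b', 'a', 'd'] -> ['d', 'c', 'e', 'b', 'a']
'd': index 0 in ['d', 'c', 'e', 'b', 'a'] -> ['d', 'c', 'e', 'b', 'a']
'd': index 0 in ['d', 'c', 'e', 'b', 'a'] -> ['d', 'c', 'e', 'b', 'a']
'c': index 1 in ['d', 'c', 'e', 'b', 'a'] -> ['c', 'd', 'e', 'b', 'a']
'c': index 0 in ['c', 'd', 'e', 'b', 'a'] -> ['c', 'd', 'e', 'b', 'a']
'a': index 4 in ['c', 'd', 'e', 'b', 'a'] -> ['a', 'c', 'd', 'e', 'b']
'c': index 1 in ['a', 'c', 'd', 'e', 'b'] -> ['c', 'a', 'd', 'e', 'b']
'd': index 2 in ['c', 'a', 'd', 'e', 'b'] -> ['d', 'c', 'a', 'e', 'b']


Output: [1, 4, 3, 4, 0, 0, 1, 0, 4, 1, 2]


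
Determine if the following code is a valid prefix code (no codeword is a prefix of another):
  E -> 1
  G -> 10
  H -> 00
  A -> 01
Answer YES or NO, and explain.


Checking each pair (does one codeword prefix another?):
  E='1' vs G='10': prefix -- VIOLATION

NO -- this is NOT a valid prefix code. E (1) is a prefix of G (10).


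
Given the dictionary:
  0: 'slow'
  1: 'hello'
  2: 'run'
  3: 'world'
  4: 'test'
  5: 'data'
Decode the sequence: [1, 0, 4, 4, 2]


Look up each index in the dictionary:
  1 -> 'hello'
  0 -> 'slow'
  4 -> 'test'
  4 -> 'test'
  2 -> 'run'

Decoded: "hello slow test test run"


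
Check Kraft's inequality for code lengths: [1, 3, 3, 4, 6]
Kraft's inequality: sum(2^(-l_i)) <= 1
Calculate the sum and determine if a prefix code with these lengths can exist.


Sum = 2^(-1) + 2^(-3) + 2^(-3) + 2^(-4) + 2^(-6)
    = 0.5 + 0.125 + 0.125 + 0.0625 + 0.015625
    = 53/64 = 0.828125
Since 0.828125 <= 1, Kraft's inequality IS satisfied.
A prefix code with these lengths CAN exist.

Kraft sum = 0.828125. Satisfied.


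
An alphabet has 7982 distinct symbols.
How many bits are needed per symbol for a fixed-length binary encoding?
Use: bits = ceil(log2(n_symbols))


log2(7982) = 12.9625
Bracket: 2^12 = 4096 < 7982 <= 2^13 = 8192
So ceil(log2(7982)) = 13

bits = ceil(log2(7982)) = ceil(12.9625) = 13 bits


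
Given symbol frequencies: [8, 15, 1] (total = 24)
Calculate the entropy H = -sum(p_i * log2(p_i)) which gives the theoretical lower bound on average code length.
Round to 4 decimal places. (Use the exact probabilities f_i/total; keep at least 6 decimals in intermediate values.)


Per-symbol terms -p_i * log2(p_i) with p_i = f_i/24:
  p = 8/24 = 0.333333: log2(p) = -1.584963, -p*log2(p) = 0.528321
  p = 15/24 = 0.625000: log2(p) = -0.678072, -p*log2(p) = 0.423795
  p = 1/24 = 0.041667: log2(p) = -4.584963, -p*log2(p) = 0.191040
H = 0.528321 + 0.423795 + 0.191040 = 1.143156

H = 1.1432 bits/symbol


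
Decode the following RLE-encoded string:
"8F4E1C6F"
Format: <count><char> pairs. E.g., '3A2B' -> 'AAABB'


Expanding each <count><char> pair:
  8F -> 'FFFFFFFF'
  4E -> 'EEEE'
  1C -> 'C'
  6F -> 'FFFFFF'

Decoded = FFFFFFFFEEEECFFFFFF


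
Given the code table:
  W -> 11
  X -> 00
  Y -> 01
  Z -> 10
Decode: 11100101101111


Decoding:
11 -> W
10 -> Z
01 -> Y
01 -> Y
10 -> Z
11 -> W
11 -> W


Result: WZYYZWW


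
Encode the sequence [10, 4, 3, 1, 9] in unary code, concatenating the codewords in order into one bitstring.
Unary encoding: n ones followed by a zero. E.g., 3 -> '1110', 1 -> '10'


Encode each number as n ones followed by a terminating 0:
  10 -> 11111111110 (11 bits)
  4 -> 11110 (5 bits)
  3 -> 1110 (4 bits)
  1 -> 10 (2 bits)
  9 -> 1111111110 (10 bits)
Total length = 11 + 5 + 4 + 2 + 10 = 32 bits.

Unary([10, 4, 3, 1, 9]) = 11111111110111101110101111111110 (32 bits)


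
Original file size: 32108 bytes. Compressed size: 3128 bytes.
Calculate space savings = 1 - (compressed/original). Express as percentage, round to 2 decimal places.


ratio = compressed/original = 3128/32108 = 0.097421
savings = 1 - ratio = 1 - 0.097421 = 0.902579
as a percentage: 0.902579 * 100 = 90.26%

Space savings = 1 - 3128/32108 = 90.26%


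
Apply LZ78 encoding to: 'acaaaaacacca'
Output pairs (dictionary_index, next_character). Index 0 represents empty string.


LZ78 encoding steps:
Dictionary: {0: ''}
Step 1: w='' (idx 0), next='a' -> output (0, 'a'), add 'a' as idx 1
Step 2: w='' (idx 0), next='c' -> output (0, 'c'), add 'c' as idx 2
Step 3: w='a' (idx 1), next='a' -> output (1, 'a'), add 'aa' as idx 3
Step 4: w='aa' (idx 3), next='a' -> output (3, 'a'), add 'aaa' as idx 4
Step 5: w='c' (idx 2), next='a' -> output (2, 'a'), add 'ca' as idx 5
Step 6: w='c' (idx 2), next='c' -> output (2, 'c'), add 'cc' as idx 6
Step 7: w='a' (idx 1), end of input -> output (1, '')


Encoded: [(0, 'a'), (0, 'c'), (1, 'a'), (3, 'a'), (2, 'a'), (2, 'c'), (1, '')]


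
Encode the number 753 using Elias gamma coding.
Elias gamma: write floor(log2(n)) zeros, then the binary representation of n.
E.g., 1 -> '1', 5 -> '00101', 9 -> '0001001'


num_bits = floor(log2(753)) + 1 = 10
leading_zeros = num_bits - 1 = 9
binary(753) = 1011110001

Elias gamma(753) = '000000000' + '1011110001' = 0000000001011110001 (19 bits)


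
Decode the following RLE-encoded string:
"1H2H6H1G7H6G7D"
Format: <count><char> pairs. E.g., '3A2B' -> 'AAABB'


Expanding each <count><char> pair:
  1H -> 'H'
  2H -> 'HH'
  6H -> 'HHHHHH'
  1G -> 'G'
  7H -> 'HHHHHHH'
  6G -> 'GGGGGG'
  7D -> 'DDDDDDD'

Decoded = HHHHHHHHHGHHHHHHHGGGGGGDDDDDDD


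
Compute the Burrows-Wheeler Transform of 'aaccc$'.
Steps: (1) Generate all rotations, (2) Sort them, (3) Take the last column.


Rotations (sorted):
  0: $aaccc -> last char: c
  1: aaccc$ -> last char: $
  2: accc$a -> last char: a
  3: c$aacc -> last char: c
  4: cc$aac -> last char: c
  5: ccc$aa -> last char: a


BWT = c$acca


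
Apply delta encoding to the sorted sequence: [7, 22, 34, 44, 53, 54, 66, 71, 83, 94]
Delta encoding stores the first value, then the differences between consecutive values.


First value: 7
Deltas:
  22 - 7 = 15
  34 - 22 = 12
  44 - 34 = 10
  53 - 44 = 9
  54 - 53 = 1
  66 - 54 = 12
  71 - 66 = 5
  83 - 71 = 12
  94 - 83 = 11


Delta encoded: [7, 15, 12, 10, 9, 1, 12, 5, 12, 11]


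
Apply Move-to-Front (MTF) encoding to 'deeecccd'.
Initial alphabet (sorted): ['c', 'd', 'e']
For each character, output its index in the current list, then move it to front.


MTF encoding:
'd': index 1 in ['c', 'd', 'e'] -> ['d', 'c', 'e']
'e': index 2 in ['d', 'c', 'e'] -> ['e', 'd', 'c']
'e': index 0 in ['e', 'd', 'c'] -> ['e', 'd', 'c']
'e': index 0 in ['e', 'd', 'c'] -> ['e', 'd', 'c']
'c': index 2 in ['e', 'd', 'c'] -> ['c', 'e', 'd']
'c': index 0 in ['c', 'e', 'd'] -> ['c', 'e', 'd']
'c': index 0 in ['c', 'e', 'd'] -> ['c', 'e', 'd']
'd': index 2 in ['c', 'e', 'd'] -> ['d', 'c', 'e']


Output: [1, 2, 0, 0, 2, 0, 0, 2]


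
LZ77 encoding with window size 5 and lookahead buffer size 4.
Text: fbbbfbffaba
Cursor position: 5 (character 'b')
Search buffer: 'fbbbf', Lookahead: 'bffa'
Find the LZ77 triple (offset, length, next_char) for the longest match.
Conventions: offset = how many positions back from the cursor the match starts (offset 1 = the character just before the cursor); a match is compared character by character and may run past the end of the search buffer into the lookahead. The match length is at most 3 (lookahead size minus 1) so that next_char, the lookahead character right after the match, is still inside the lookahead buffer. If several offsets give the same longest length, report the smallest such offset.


Try each offset into the search buffer:
  offset=1 (pos 4, char 'f'): match length 0
  offset=2 (pos 3, char 'b'): match length 2
  offset=3 (pos 2, char 'b'): match length 1
  offset=4 (pos 1, char 'b'): match length 1
  offset=5 (pos 0, char 'f'): match length 0
Longest match has length 2 at offset 2.
next_char = character at position 5 + 2 = 7 -> 'f'

Best match: offset=2, length=2 (matching 'bf' starting at position 3)
LZ77 triple: (2, 2, 'f')


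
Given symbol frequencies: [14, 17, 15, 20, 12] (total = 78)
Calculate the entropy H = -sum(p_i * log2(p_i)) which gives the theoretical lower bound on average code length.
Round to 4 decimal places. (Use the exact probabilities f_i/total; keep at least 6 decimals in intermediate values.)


Per-symbol terms -p_i * log2(p_i) with p_i = f_i/78:
  p = 14/78 = 0.179487: log2(p) = -2.478047, -p*log2(p) = 0.444778
  p = 17/78 = 0.217949: log2(p) = -2.197939, -p*log2(p) = 0.479038
  p = 15/78 = 0.192308: log2(p) = -2.378512, -p*log2(p) = 0.457406
  p = 20/78 = 0.256410: log2(p) = -1.963474, -p*log2(p) = 0.503455
  p = 12/78 = 0.153846: log2(p) = -2.700440, -p*log2(p) = 0.415452
H = 0.444778 + 0.479038 + 0.457406 + 0.503455 + 0.415452 = 2.300129

H = 2.3001 bits/symbol


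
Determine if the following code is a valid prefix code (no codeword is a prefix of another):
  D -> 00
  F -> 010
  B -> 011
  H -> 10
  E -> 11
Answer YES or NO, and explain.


Checking each pair (does one codeword prefix another?):
  D='00' vs F='010': no prefix
  D='00' vs B='011': no prefix
  D='00' vs H='10': no prefix
  D='00' vs E='11': no prefix
  F='010' vs D='00': no prefix
  F='010' vs B='011': no prefix
  F='010' vs H='10': no prefix
  F='010' vs E='11': no prefix
  B='011' vs D='00': no prefix
  B='011' vs F='010': no prefix
  B='011' vs H='10': no prefix
  B='011' vs E='11': no prefix
  H='10' vs D='00': no prefix
  H='10' vs F='010': no prefix
  H='10' vs B='011': no prefix
  H='10' vs E='11': no prefix
  E='11' vs D='00': no prefix
  E='11' vs F='010': no prefix
  E='11' vs B='011': no prefix
  E='11' vs H='10': no prefix
No violation found over all pairs.

YES -- this is a valid prefix code. No codeword is a prefix of any other codeword.


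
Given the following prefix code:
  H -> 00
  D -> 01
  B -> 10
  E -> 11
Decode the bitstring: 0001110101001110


Decoding step by step:
Bits 00 -> H
Bits 01 -> D
Bits 11 -> E
Bits 01 -> D
Bits 01 -> D
Bits 00 -> H
Bits 11 -> E
Bits 10 -> B


Decoded message: HDEDDHEB


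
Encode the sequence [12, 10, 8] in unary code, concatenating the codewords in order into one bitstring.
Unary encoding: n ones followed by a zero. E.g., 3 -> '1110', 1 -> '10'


Encode each number as n ones followed by a terminating 0:
  12 -> 1111111111110 (13 bits)
  10 -> 11111111110 (11 bits)
  8 -> 111111110 (9 bits)
Total length = 13 + 11 + 9 = 33 bits.

Unary([12, 10, 8]) = 111111111111011111111110111111110 (33 bits)


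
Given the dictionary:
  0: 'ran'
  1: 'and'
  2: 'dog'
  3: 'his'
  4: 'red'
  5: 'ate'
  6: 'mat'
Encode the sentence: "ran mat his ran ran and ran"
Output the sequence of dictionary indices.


Look up each word in the dictionary:
  'ran' -> 0
  'mat' -> 6
  'his' -> 3
  'ran' -> 0
  'ran' -> 0
  'and' -> 1
  'ran' -> 0

Encoded: [0, 6, 3, 0, 0, 1, 0]


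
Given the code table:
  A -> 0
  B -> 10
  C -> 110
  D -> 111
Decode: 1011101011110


Decoding:
10 -> B
111 -> D
0 -> A
10 -> B
111 -> D
10 -> B


Result: BDABDB


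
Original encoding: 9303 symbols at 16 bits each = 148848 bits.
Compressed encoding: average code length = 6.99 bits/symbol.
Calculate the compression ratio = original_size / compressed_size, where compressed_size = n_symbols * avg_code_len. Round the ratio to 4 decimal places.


original_size = n_symbols * orig_bits = 9303 * 16 = 148848 bits
compressed_size = n_symbols * avg_code_len = 9303 * 6.99 = 65027.97 bits
ratio = original_size / compressed_size = 148848 / 65027.97 = 2.289

Compression ratio = 2.289


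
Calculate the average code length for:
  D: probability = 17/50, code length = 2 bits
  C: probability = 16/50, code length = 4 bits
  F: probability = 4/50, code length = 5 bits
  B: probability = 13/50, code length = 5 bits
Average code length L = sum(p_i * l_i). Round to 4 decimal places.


Weighted contributions p_i * l_i:
  D: (17/50) * 2 = 34/50
  C: (16/50) * 4 = 64/50
  F: (4/50) * 5 = 20/50
  B: (13/50) * 5 = 65/50
Sum = (34 + 64 + 20 + 65)/50 = 183/50

L = 183/50 = 3.6600 bits/symbol


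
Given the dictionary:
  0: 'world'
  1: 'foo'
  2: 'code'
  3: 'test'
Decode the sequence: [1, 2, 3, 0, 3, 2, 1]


Look up each index in the dictionary:
  1 -> 'foo'
  2 -> 'code'
  3 -> 'test'
  0 -> 'world'
  3 -> 'test'
  2 -> 'code'
  1 -> 'foo'

Decoded: "foo code test world test code foo"


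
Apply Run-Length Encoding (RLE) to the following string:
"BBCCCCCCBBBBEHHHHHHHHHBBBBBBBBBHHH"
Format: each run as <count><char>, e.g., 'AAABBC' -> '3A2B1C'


Scanning runs left to right:
  i=0: run of 'B' x 2 -> '2B'
  i=2: run of 'C' x 6 -> '6C'
  i=8: run of 'B' x 4 -> '4B'
  i=12: run of 'E' x 1 -> '1E'
  i=13: run of 'H' x 9 -> '9H'
  i=22: run of 'B' x 9 -> '9B'
  i=31: run of 'H' x 3 -> '3H'

RLE = 2B6C4B1E9H9B3H


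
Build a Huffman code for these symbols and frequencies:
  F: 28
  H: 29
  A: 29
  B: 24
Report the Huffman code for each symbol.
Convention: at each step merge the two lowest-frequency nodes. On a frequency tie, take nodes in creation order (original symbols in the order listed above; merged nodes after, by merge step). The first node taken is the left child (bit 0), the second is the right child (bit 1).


Huffman tree construction:
Step 1: Merge B(24) + F(28) = 52
Step 2: Merge H(29) + A(29) = 58
Step 3: Merge (B+F)(52) + (H+A)(58) = 110
Read each symbol's code off the tree from the root (left child = 0, right child = 1).

Codes:
  F: 01 (length 2)
  H: 10 (length 2)
  A: 11 (length 2)
  B: 00 (length 2)
Average code length: 220/110 = 2.0000 bits/symbol


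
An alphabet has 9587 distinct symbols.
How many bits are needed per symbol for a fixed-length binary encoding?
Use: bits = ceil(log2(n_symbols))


log2(9587) = 13.2269
Bracket: 2^13 = 8192 < 9587 <= 2^14 = 16384
So ceil(log2(9587)) = 14

bits = ceil(log2(9587)) = ceil(13.2269) = 14 bits


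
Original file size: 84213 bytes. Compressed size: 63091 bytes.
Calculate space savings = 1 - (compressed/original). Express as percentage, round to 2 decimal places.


ratio = compressed/original = 63091/84213 = 0.749184
savings = 1 - ratio = 1 - 0.749184 = 0.250816
as a percentage: 0.250816 * 100 = 25.08%

Space savings = 1 - 63091/84213 = 25.08%


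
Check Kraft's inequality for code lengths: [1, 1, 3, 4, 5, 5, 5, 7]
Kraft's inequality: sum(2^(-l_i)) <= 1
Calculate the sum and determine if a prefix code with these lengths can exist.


Sum = 2^(-1) + 2^(-1) + 2^(-3) + 2^(-4) + 2^(-5) + 2^(-5) + 2^(-5) + 2^(-7)
    = 0.5 + 0.5 + 0.125 + 0.0625 + 0.03125 + 0.03125 + 0.03125 + 0.0078125
    = 165/128 = 1.2890625
Since 1.2890625 > 1, Kraft's inequality is NOT satisfied.
A prefix code with these lengths CANNOT exist.

Kraft sum = 1.2890625. Not satisfied.
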